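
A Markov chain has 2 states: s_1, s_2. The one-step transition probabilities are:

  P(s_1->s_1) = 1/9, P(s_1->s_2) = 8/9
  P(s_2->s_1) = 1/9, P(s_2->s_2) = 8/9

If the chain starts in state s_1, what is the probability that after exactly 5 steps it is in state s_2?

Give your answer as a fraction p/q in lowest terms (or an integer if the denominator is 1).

Answer: 8/9

Derivation:
Computing P^5 by repeated multiplication:
P^1 =
  s_1: [1/9, 8/9]
  s_2: [1/9, 8/9]
P^2 =
  s_1: [1/9, 8/9]
  s_2: [1/9, 8/9]
P^3 =
  s_1: [1/9, 8/9]
  s_2: [1/9, 8/9]
P^4 =
  s_1: [1/9, 8/9]
  s_2: [1/9, 8/9]
P^5 =
  s_1: [1/9, 8/9]
  s_2: [1/9, 8/9]

(P^5)[s_1 -> s_2] = 8/9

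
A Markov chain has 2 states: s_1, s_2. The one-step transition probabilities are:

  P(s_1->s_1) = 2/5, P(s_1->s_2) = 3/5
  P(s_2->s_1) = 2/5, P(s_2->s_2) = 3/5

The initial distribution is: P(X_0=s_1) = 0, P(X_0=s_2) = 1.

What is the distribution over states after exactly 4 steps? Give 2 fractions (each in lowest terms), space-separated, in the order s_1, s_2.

Answer: 2/5 3/5

Derivation:
Propagating the distribution step by step (d_{t+1} = d_t * P):
d_0 = (s_1=0, s_2=1)
  d_1[s_1] = 0*2/5 + 1*2/5 = 2/5
  d_1[s_2] = 0*3/5 + 1*3/5 = 3/5
d_1 = (s_1=2/5, s_2=3/5)
  d_2[s_1] = 2/5*2/5 + 3/5*2/5 = 2/5
  d_2[s_2] = 2/5*3/5 + 3/5*3/5 = 3/5
d_2 = (s_1=2/5, s_2=3/5)
  d_3[s_1] = 2/5*2/5 + 3/5*2/5 = 2/5
  d_3[s_2] = 2/5*3/5 + 3/5*3/5 = 3/5
d_3 = (s_1=2/5, s_2=3/5)
  d_4[s_1] = 2/5*2/5 + 3/5*2/5 = 2/5
  d_4[s_2] = 2/5*3/5 + 3/5*3/5 = 3/5
d_4 = (s_1=2/5, s_2=3/5)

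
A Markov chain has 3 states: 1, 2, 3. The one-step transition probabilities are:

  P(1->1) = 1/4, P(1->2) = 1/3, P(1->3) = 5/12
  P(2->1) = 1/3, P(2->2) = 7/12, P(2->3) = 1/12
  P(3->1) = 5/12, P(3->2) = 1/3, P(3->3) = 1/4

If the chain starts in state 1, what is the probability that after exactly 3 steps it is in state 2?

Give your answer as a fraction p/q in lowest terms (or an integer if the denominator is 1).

Answer: 7/16

Derivation:
Computing P^3 by repeated multiplication:
P^1 =
  1: [1/4, 1/3, 5/12]
  2: [1/3, 7/12, 1/12]
  3: [5/12, 1/3, 1/4]
P^2 =
  1: [25/72, 5/12, 17/72]
  2: [5/16, 23/48, 5/24]
  3: [23/72, 5/12, 19/72]
P^3 =
  1: [35/108, 7/16, 103/432]
  2: [187/576, 29/64, 2/9]
  3: [71/216, 7/16, 101/432]

(P^3)[1 -> 2] = 7/16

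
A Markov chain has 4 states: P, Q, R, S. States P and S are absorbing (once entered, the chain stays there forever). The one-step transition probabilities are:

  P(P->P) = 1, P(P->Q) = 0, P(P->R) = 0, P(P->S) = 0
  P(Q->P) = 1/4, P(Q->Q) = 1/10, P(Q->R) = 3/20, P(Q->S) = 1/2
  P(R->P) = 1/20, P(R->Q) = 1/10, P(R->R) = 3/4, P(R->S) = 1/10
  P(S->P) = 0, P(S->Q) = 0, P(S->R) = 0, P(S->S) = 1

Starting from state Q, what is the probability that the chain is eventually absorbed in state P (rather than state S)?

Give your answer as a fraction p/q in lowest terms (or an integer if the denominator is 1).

Let a_i = P(absorbed in P | start in state i).
Boundary conditions: a_P = 1, a_S = 0.
For each transient state i, a_i = sum_j P(i->j) * a_j:
  a_Q = 1/4*a_P + 1/10*a_Q + 3/20*a_R + 1/2*a_S
  a_R = 1/20*a_P + 1/10*a_Q + 3/4*a_R + 1/10*a_S

Substituting a_P = 1 and a_S = 0, rearrange to (I - Q) a = r where r[i] = P(i -> P):
  [9/10, -3/20] . (a_Q, a_R) = 1/4
  [-1/10, 1/4] . (a_Q, a_R) = 1/20

Solving yields:
  a_Q = 1/3
  a_R = 1/3

Starting state is Q, so the absorption probability is a_Q = 1/3.

Answer: 1/3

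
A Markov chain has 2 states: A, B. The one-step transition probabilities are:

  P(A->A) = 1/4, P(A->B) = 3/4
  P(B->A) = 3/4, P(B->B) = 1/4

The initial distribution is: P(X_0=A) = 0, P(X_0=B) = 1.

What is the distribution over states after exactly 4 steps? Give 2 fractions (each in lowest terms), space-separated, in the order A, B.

Answer: 15/32 17/32

Derivation:
Propagating the distribution step by step (d_{t+1} = d_t * P):
d_0 = (A=0, B=1)
  d_1[A] = 0*1/4 + 1*3/4 = 3/4
  d_1[B] = 0*3/4 + 1*1/4 = 1/4
d_1 = (A=3/4, B=1/4)
  d_2[A] = 3/4*1/4 + 1/4*3/4 = 3/8
  d_2[B] = 3/4*3/4 + 1/4*1/4 = 5/8
d_2 = (A=3/8, B=5/8)
  d_3[A] = 3/8*1/4 + 5/8*3/4 = 9/16
  d_3[B] = 3/8*3/4 + 5/8*1/4 = 7/16
d_3 = (A=9/16, B=7/16)
  d_4[A] = 9/16*1/4 + 7/16*3/4 = 15/32
  d_4[B] = 9/16*3/4 + 7/16*1/4 = 17/32
d_4 = (A=15/32, B=17/32)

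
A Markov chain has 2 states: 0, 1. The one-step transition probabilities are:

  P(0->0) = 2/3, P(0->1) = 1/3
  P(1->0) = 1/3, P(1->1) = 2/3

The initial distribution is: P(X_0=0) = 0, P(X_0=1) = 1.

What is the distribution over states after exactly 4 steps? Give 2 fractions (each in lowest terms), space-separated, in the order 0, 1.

Propagating the distribution step by step (d_{t+1} = d_t * P):
d_0 = (0=0, 1=1)
  d_1[0] = 0*2/3 + 1*1/3 = 1/3
  d_1[1] = 0*1/3 + 1*2/3 = 2/3
d_1 = (0=1/3, 1=2/3)
  d_2[0] = 1/3*2/3 + 2/3*1/3 = 4/9
  d_2[1] = 1/3*1/3 + 2/3*2/3 = 5/9
d_2 = (0=4/9, 1=5/9)
  d_3[0] = 4/9*2/3 + 5/9*1/3 = 13/27
  d_3[1] = 4/9*1/3 + 5/9*2/3 = 14/27
d_3 = (0=13/27, 1=14/27)
  d_4[0] = 13/27*2/3 + 14/27*1/3 = 40/81
  d_4[1] = 13/27*1/3 + 14/27*2/3 = 41/81
d_4 = (0=40/81, 1=41/81)

Answer: 40/81 41/81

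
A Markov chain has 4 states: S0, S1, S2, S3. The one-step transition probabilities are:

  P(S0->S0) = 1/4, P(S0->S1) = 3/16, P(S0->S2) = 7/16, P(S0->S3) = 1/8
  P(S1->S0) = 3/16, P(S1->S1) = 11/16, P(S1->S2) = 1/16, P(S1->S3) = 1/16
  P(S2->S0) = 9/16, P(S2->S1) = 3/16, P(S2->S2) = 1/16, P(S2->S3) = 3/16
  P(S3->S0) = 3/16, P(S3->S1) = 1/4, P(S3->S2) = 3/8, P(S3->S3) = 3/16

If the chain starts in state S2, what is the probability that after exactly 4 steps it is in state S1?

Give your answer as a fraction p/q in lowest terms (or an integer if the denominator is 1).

Answer: 24051/65536

Derivation:
Computing P^4 by repeated multiplication:
P^1 =
  S0: [1/4, 3/16, 7/16, 1/8]
  S1: [3/16, 11/16, 1/16, 1/16]
  S2: [9/16, 3/16, 1/16, 3/16]
  S3: [3/16, 1/4, 3/8, 3/16]
P^2 =
  S0: [47/128, 37/128, 25/128, 19/128]
  S1: [57/256, 137/256, 39/256, 23/256]
  S2: [63/256, 75/256, 85/256, 33/256]
  S3: [87/256, 83/256, 49/256, 37/256]
P^3 =
  S0: [581/2048, 699/2048, 505/2048, 263/2048]
  S1: [1059/4096, 1887/4096, 713/4096, 437/4096]
  S2: [1341/4096, 1401/4096, 799/4096, 555/4096]
  S3: [1149/4096, 1469/4096, 963/4096, 515/4096]
P^4 =
  S0: [9755/32768, 11999/32768, 6849/32768, 4165/32768]
  S1: [17625/65536, 27821/65536, 12635/65536, 7455/65536]
  S2: [18423/65536, 24051/65536, 14917/65536, 8145/65536]
  S3: [19215/65536, 24555/65536, 13565/65536, 8201/65536]

(P^4)[S2 -> S1] = 24051/65536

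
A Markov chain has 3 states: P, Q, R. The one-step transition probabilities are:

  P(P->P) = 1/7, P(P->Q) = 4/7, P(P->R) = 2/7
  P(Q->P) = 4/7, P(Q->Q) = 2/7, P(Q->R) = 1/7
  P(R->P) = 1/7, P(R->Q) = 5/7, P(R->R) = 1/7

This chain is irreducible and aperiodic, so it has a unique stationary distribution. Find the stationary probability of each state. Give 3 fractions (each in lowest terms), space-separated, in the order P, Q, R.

The stationary distribution satisfies pi = pi * P, i.e.:
  pi_P = 1/7*pi_P + 4/7*pi_Q + 1/7*pi_R
  pi_Q = 4/7*pi_P + 2/7*pi_Q + 5/7*pi_R
  pi_R = 2/7*pi_P + 1/7*pi_Q + 1/7*pi_R
with normalization: pi_P + pi_Q + pi_R = 1.

Using the first 2 balance equations plus normalization, the linear system A*pi = b is:
  [-6/7, 4/7, 1/7] . pi = 0
  [4/7, -5/7, 5/7] . pi = 0
  [1, 1, 1] . pi = 1

Solving yields:
  pi_P = 25/73
  pi_Q = 34/73
  pi_R = 14/73

Verification (pi * P):
  25/73*1/7 + 34/73*4/7 + 14/73*1/7 = 25/73 = pi_P  (ok)
  25/73*4/7 + 34/73*2/7 + 14/73*5/7 = 34/73 = pi_Q  (ok)
  25/73*2/7 + 34/73*1/7 + 14/73*1/7 = 14/73 = pi_R  (ok)

Answer: 25/73 34/73 14/73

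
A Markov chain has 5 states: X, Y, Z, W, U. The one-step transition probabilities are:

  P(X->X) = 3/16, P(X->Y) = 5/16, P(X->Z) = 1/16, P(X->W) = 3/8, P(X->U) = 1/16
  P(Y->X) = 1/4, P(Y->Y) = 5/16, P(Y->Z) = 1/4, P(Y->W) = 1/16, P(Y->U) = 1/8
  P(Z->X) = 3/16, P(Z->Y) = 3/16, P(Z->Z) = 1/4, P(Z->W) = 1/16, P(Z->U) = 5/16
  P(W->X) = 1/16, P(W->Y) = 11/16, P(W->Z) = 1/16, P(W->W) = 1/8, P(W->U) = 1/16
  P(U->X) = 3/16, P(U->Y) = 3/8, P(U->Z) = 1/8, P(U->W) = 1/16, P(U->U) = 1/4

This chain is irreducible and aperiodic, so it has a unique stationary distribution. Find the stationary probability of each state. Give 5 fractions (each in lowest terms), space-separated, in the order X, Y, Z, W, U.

The stationary distribution satisfies pi = pi * P, i.e.:
  pi_X = 3/16*pi_X + 1/4*pi_Y + 3/16*pi_Z + 1/16*pi_W + 3/16*pi_U
  pi_Y = 5/16*pi_X + 5/16*pi_Y + 3/16*pi_Z + 11/16*pi_W + 3/8*pi_U
  pi_Z = 1/16*pi_X + 1/4*pi_Y + 1/4*pi_Z + 1/16*pi_W + 1/8*pi_U
  pi_W = 3/8*pi_X + 1/16*pi_Y + 1/16*pi_Z + 1/8*pi_W + 1/16*pi_U
  pi_U = 1/16*pi_X + 1/8*pi_Y + 5/16*pi_Z + 1/16*pi_W + 1/4*pi_U
with normalization: pi_X + pi_Y + pi_Z + pi_W + pi_U = 1.

Using the first 4 balance equations plus normalization, the linear system A*pi = b is:
  [-13/16, 1/4, 3/16, 1/16, 3/16] . pi = 0
  [5/16, -11/16, 3/16, 11/16, 3/8] . pi = 0
  [1/16, 1/4, -3/4, 1/16, 1/8] . pi = 0
  [3/8, 1/16, 1/16, -7/8, 1/16] . pi = 0
  [1, 1, 1, 1, 1] . pi = 1

Solving yields:
  pi_X = 2347/12160
  pi_Y = 2129/6080
  pi_Z = 129/760
  pi_W = 1593/12160
  pi_U = 949/6080

Verification (pi * P):
  2347/12160*3/16 + 2129/6080*1/4 + 129/760*3/16 + 1593/12160*1/16 + 949/6080*3/16 = 2347/12160 = pi_X  (ok)
  2347/12160*5/16 + 2129/6080*5/16 + 129/760*3/16 + 1593/12160*11/16 + 949/6080*3/8 = 2129/6080 = pi_Y  (ok)
  2347/12160*1/16 + 2129/6080*1/4 + 129/760*1/4 + 1593/12160*1/16 + 949/6080*1/8 = 129/760 = pi_Z  (ok)
  2347/12160*3/8 + 2129/6080*1/16 + 129/760*1/16 + 1593/12160*1/8 + 949/6080*1/16 = 1593/12160 = pi_W  (ok)
  2347/12160*1/16 + 2129/6080*1/8 + 129/760*5/16 + 1593/12160*1/16 + 949/6080*1/4 = 949/6080 = pi_U  (ok)

Answer: 2347/12160 2129/6080 129/760 1593/12160 949/6080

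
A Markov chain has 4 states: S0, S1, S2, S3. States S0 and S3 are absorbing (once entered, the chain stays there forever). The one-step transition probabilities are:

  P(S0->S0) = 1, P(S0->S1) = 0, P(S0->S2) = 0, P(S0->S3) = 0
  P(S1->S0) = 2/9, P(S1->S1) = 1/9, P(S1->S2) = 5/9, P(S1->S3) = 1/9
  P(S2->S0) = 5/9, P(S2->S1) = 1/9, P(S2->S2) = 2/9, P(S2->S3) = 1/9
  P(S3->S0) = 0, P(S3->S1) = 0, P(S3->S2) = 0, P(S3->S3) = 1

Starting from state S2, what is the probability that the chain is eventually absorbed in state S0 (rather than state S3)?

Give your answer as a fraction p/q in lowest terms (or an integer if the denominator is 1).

Answer: 14/17

Derivation:
Let a_i = P(absorbed in S0 | start in state i).
Boundary conditions: a_S0 = 1, a_S3 = 0.
For each transient state i, a_i = sum_j P(i->j) * a_j:
  a_S1 = 2/9*a_S0 + 1/9*a_S1 + 5/9*a_S2 + 1/9*a_S3
  a_S2 = 5/9*a_S0 + 1/9*a_S1 + 2/9*a_S2 + 1/9*a_S3

Substituting a_S0 = 1 and a_S3 = 0, rearrange to (I - Q) a = r where r[i] = P(i -> S0):
  [8/9, -5/9] . (a_S1, a_S2) = 2/9
  [-1/9, 7/9] . (a_S1, a_S2) = 5/9

Solving yields:
  a_S1 = 13/17
  a_S2 = 14/17

Starting state is S2, so the absorption probability is a_S2 = 14/17.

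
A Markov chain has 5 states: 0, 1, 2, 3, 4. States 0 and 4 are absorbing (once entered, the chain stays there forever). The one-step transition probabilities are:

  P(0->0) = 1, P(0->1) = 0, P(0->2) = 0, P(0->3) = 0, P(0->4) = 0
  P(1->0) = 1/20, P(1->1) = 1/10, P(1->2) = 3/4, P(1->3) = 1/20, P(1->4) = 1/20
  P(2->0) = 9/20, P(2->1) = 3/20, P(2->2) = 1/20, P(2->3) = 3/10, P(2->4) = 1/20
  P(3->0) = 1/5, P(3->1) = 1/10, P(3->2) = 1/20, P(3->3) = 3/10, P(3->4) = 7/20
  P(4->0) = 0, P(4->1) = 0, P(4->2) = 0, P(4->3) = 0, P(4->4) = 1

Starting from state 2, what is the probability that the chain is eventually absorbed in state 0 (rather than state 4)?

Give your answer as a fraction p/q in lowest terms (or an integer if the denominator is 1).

Answer: 2748/3829

Derivation:
Let a_i = P(absorbed in 0 | start in state i).
Boundary conditions: a_0 = 1, a_4 = 0.
For each transient state i, a_i = sum_j P(i->j) * a_j:
  a_1 = 1/20*a_0 + 1/10*a_1 + 3/4*a_2 + 1/20*a_3 + 1/20*a_4
  a_2 = 9/20*a_0 + 3/20*a_1 + 1/20*a_2 + 3/10*a_3 + 1/20*a_4
  a_3 = 1/5*a_0 + 1/10*a_1 + 1/20*a_2 + 3/10*a_3 + 7/20*a_4

Substituting a_0 = 1 and a_4 = 0, rearrange to (I - Q) a = r where r[i] = P(i -> 0):
  [9/10, -3/4, -1/20] . (a_1, a_2, a_3) = 1/20
  [-3/20, 19/20, -3/10] . (a_1, a_2, a_3) = 9/20
  [-1/10, -1/20, 7/10] . (a_1, a_2, a_3) = 1/5

Solving yields:
  a_1 = 2595/3829
  a_2 = 2748/3829
  a_3 = 1661/3829

Starting state is 2, so the absorption probability is a_2 = 2748/3829.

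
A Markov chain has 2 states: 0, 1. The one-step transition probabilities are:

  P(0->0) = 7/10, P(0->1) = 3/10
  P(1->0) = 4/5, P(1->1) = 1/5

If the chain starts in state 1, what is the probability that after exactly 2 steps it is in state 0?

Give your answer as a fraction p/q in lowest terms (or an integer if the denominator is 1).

Computing P^2 by repeated multiplication:
P^1 =
  0: [7/10, 3/10]
  1: [4/5, 1/5]
P^2 =
  0: [73/100, 27/100]
  1: [18/25, 7/25]

(P^2)[1 -> 0] = 18/25

Answer: 18/25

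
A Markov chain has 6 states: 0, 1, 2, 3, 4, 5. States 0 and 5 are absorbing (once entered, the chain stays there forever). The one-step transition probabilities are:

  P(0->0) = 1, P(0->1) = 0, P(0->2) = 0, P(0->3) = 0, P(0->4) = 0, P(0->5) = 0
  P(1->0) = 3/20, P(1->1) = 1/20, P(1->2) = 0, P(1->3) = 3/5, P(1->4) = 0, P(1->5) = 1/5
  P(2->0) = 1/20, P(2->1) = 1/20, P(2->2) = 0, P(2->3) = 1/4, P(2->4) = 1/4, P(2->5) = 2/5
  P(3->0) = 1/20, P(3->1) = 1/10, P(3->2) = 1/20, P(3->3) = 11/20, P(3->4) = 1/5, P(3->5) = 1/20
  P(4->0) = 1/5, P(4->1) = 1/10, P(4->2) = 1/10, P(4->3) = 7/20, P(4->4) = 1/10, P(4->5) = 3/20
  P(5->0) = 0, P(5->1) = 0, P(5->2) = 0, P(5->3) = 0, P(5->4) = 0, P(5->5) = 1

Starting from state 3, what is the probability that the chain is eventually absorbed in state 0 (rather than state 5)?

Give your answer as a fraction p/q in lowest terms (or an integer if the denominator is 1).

Let a_i = P(absorbed in 0 | start in state i).
Boundary conditions: a_0 = 1, a_5 = 0.
For each transient state i, a_i = sum_j P(i->j) * a_j:
  a_1 = 3/20*a_0 + 1/20*a_1 + 0*a_2 + 3/5*a_3 + 0*a_4 + 1/5*a_5
  a_2 = 1/20*a_0 + 1/20*a_1 + 0*a_2 + 1/4*a_3 + 1/4*a_4 + 2/5*a_5
  a_3 = 1/20*a_0 + 1/10*a_1 + 1/20*a_2 + 11/20*a_3 + 1/5*a_4 + 1/20*a_5
  a_4 = 1/5*a_0 + 1/10*a_1 + 1/10*a_2 + 7/20*a_3 + 1/10*a_4 + 3/20*a_5

Substituting a_0 = 1 and a_5 = 0, rearrange to (I - Q) a = r where r[i] = P(i -> 0):
  [19/20, 0, -3/5, 0] . (a_1, a_2, a_3, a_4) = 3/20
  [-1/20, 1, -1/4, -1/4] . (a_1, a_2, a_3, a_4) = 1/20
  [-1/10, -1/20, 9/20, -1/5] . (a_1, a_2, a_3, a_4) = 1/20
  [-1/10, -1/10, -7/20, 9/10] . (a_1, a_2, a_3, a_4) = 1/5

Solving yields:
  a_1 = 15867/35323
  a_2 = 10923/35323
  a_3 = 16292/35323
  a_4 = 17162/35323

Starting state is 3, so the absorption probability is a_3 = 16292/35323.

Answer: 16292/35323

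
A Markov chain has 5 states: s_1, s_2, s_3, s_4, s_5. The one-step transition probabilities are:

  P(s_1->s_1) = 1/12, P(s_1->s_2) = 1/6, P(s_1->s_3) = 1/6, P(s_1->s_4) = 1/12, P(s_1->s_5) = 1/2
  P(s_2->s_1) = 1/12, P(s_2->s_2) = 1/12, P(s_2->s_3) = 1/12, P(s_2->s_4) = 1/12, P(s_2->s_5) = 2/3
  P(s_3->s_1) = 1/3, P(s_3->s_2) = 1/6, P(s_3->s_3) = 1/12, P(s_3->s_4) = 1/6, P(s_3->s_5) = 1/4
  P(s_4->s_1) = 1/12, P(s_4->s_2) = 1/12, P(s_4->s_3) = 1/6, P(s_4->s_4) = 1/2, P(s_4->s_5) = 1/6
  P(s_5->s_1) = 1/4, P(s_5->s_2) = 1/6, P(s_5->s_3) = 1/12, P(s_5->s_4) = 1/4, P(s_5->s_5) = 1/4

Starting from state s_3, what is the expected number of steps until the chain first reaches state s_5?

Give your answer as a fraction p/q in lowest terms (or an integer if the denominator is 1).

Let h_i = expected steps to first reach s_5 from state i.
Boundary: h_s_5 = 0.
First-step equations for the other states:
  h_s_1 = 1 + 1/12*h_s_1 + 1/6*h_s_2 + 1/6*h_s_3 + 1/12*h_s_4 + 1/2*h_s_5
  h_s_2 = 1 + 1/12*h_s_1 + 1/12*h_s_2 + 1/12*h_s_3 + 1/12*h_s_4 + 2/3*h_s_5
  h_s_3 = 1 + 1/3*h_s_1 + 1/6*h_s_2 + 1/12*h_s_3 + 1/6*h_s_4 + 1/4*h_s_5
  h_s_4 = 1 + 1/12*h_s_1 + 1/12*h_s_2 + 1/6*h_s_3 + 1/2*h_s_4 + 1/6*h_s_5

Substituting h_s_5 = 0 and rearranging gives the linear system (I - Q) h = 1:
  [11/12, -1/6, -1/6, -1/12] . (h_s_1, h_s_2, h_s_3, h_s_4) = 1
  [-1/12, 11/12, -1/12, -1/12] . (h_s_1, h_s_2, h_s_3, h_s_4) = 1
  [-1/3, -1/6, 11/12, -1/6] . (h_s_1, h_s_2, h_s_3, h_s_4) = 1
  [-1/12, -1/12, -1/6, 1/2] . (h_s_1, h_s_2, h_s_3, h_s_4) = 1

Solving yields:
  h_s_1 = 1576/683
  h_s_2 = 1300/683
  h_s_3 = 2012/683
  h_s_4 = 2516/683

Starting state is s_3, so the expected hitting time is h_s_3 = 2012/683.

Answer: 2012/683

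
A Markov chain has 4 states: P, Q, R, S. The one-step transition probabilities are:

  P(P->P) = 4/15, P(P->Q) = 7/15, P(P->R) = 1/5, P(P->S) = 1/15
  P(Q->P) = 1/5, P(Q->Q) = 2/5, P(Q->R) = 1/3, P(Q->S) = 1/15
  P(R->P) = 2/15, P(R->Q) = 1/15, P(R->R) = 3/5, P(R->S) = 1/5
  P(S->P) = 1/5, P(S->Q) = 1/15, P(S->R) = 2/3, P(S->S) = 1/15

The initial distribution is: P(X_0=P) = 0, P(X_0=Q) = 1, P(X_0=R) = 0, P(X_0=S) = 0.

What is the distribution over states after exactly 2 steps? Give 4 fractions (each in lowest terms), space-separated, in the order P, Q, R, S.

Propagating the distribution step by step (d_{t+1} = d_t * P):
d_0 = (P=0, Q=1, R=0, S=0)
  d_1[P] = 0*4/15 + 1*1/5 + 0*2/15 + 0*1/5 = 1/5
  d_1[Q] = 0*7/15 + 1*2/5 + 0*1/15 + 0*1/15 = 2/5
  d_1[R] = 0*1/5 + 1*1/3 + 0*3/5 + 0*2/3 = 1/3
  d_1[S] = 0*1/15 + 1*1/15 + 0*1/5 + 0*1/15 = 1/15
d_1 = (P=1/5, Q=2/5, R=1/3, S=1/15)
  d_2[P] = 1/5*4/15 + 2/5*1/5 + 1/3*2/15 + 1/15*1/5 = 43/225
  d_2[Q] = 1/5*7/15 + 2/5*2/5 + 1/3*1/15 + 1/15*1/15 = 7/25
  d_2[R] = 1/5*1/5 + 2/5*1/3 + 1/3*3/5 + 1/15*2/3 = 94/225
  d_2[S] = 1/5*1/15 + 2/5*1/15 + 1/3*1/5 + 1/15*1/15 = 1/9
d_2 = (P=43/225, Q=7/25, R=94/225, S=1/9)

Answer: 43/225 7/25 94/225 1/9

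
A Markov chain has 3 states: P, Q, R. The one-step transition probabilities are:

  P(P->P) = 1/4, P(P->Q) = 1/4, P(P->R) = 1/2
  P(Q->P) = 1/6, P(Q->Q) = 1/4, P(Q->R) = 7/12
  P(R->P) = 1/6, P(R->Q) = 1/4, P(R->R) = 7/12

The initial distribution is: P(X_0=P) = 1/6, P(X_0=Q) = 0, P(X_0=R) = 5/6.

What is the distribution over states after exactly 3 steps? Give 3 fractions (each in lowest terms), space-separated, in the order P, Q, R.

Propagating the distribution step by step (d_{t+1} = d_t * P):
d_0 = (P=1/6, Q=0, R=5/6)
  d_1[P] = 1/6*1/4 + 0*1/6 + 5/6*1/6 = 13/72
  d_1[Q] = 1/6*1/4 + 0*1/4 + 5/6*1/4 = 1/4
  d_1[R] = 1/6*1/2 + 0*7/12 + 5/6*7/12 = 41/72
d_1 = (P=13/72, Q=1/4, R=41/72)
  d_2[P] = 13/72*1/4 + 1/4*1/6 + 41/72*1/6 = 157/864
  d_2[Q] = 13/72*1/4 + 1/4*1/4 + 41/72*1/4 = 1/4
  d_2[R] = 13/72*1/2 + 1/4*7/12 + 41/72*7/12 = 491/864
d_2 = (P=157/864, Q=1/4, R=491/864)
  d_3[P] = 157/864*1/4 + 1/4*1/6 + 491/864*1/6 = 1885/10368
  d_3[Q] = 157/864*1/4 + 1/4*1/4 + 491/864*1/4 = 1/4
  d_3[R] = 157/864*1/2 + 1/4*7/12 + 491/864*7/12 = 5891/10368
d_3 = (P=1885/10368, Q=1/4, R=5891/10368)

Answer: 1885/10368 1/4 5891/10368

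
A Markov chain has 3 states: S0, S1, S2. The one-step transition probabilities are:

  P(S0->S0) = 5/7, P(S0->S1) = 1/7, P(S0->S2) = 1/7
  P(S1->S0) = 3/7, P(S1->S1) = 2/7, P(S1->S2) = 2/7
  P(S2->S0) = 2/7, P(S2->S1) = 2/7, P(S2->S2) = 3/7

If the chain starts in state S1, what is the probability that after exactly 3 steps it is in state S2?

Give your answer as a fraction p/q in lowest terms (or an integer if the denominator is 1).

Computing P^3 by repeated multiplication:
P^1 =
  S0: [5/7, 1/7, 1/7]
  S1: [3/7, 2/7, 2/7]
  S2: [2/7, 2/7, 3/7]
P^2 =
  S0: [30/49, 9/49, 10/49]
  S1: [25/49, 11/49, 13/49]
  S2: [22/49, 12/49, 15/49]
P^3 =
  S0: [197/343, 68/343, 78/343]
  S1: [184/343, 73/343, 86/343]
  S2: [176/343, 76/343, 13/49]

(P^3)[S1 -> S2] = 86/343

Answer: 86/343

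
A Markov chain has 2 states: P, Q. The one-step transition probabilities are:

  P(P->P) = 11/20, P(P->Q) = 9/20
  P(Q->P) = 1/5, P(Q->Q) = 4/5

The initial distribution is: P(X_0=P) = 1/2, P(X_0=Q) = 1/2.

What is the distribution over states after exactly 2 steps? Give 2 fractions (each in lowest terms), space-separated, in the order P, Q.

Propagating the distribution step by step (d_{t+1} = d_t * P):
d_0 = (P=1/2, Q=1/2)
  d_1[P] = 1/2*11/20 + 1/2*1/5 = 3/8
  d_1[Q] = 1/2*9/20 + 1/2*4/5 = 5/8
d_1 = (P=3/8, Q=5/8)
  d_2[P] = 3/8*11/20 + 5/8*1/5 = 53/160
  d_2[Q] = 3/8*9/20 + 5/8*4/5 = 107/160
d_2 = (P=53/160, Q=107/160)

Answer: 53/160 107/160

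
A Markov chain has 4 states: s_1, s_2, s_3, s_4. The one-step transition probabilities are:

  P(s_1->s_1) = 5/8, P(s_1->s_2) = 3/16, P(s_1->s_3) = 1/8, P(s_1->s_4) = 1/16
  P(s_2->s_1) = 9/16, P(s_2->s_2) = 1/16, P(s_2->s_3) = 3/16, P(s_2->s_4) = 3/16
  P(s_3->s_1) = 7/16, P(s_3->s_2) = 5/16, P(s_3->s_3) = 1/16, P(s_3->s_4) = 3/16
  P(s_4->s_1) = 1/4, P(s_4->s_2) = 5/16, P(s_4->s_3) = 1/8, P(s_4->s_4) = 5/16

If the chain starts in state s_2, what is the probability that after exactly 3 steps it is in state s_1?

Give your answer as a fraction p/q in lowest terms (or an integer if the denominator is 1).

Answer: 549/1024

Derivation:
Computing P^3 by repeated multiplication:
P^1 =
  s_1: [5/8, 3/16, 1/8, 1/16]
  s_2: [9/16, 1/16, 3/16, 3/16]
  s_3: [7/16, 5/16, 1/16, 3/16]
  s_4: [1/4, 5/16, 1/8, 5/16]
P^2 =
  s_1: [145/256, 3/16, 33/256, 15/128]
  s_2: [33/64, 29/128, 15/128, 9/64]
  s_3: [67/128, 23/128, 9/64, 5/32]
  s_4: [119/256, 13/64, 35/256, 25/128]
P^3 =
  s_1: [2233/4096, 399/2048, 527/4096, 269/2048]
  s_2: [549/1024, 49/256, 135/1024, 9/64]
  s_3: [1083/2048, 207/1024, 261/2048, 145/1024]
  s_4: [2103/4096, 417/2048, 529/4096, 315/2048]

(P^3)[s_2 -> s_1] = 549/1024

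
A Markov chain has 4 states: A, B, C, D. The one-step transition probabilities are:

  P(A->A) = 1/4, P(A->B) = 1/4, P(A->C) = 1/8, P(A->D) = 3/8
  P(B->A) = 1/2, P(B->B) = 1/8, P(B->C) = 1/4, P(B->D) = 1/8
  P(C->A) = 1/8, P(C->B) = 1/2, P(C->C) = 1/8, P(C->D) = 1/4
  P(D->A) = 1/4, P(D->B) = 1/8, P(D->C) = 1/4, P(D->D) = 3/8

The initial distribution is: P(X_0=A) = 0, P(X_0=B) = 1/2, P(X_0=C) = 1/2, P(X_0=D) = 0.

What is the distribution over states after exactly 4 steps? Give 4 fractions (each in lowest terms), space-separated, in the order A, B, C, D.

Answer: 2333/8192 1895/8192 1563/8192 2401/8192

Derivation:
Propagating the distribution step by step (d_{t+1} = d_t * P):
d_0 = (A=0, B=1/2, C=1/2, D=0)
  d_1[A] = 0*1/4 + 1/2*1/2 + 1/2*1/8 + 0*1/4 = 5/16
  d_1[B] = 0*1/4 + 1/2*1/8 + 1/2*1/2 + 0*1/8 = 5/16
  d_1[C] = 0*1/8 + 1/2*1/4 + 1/2*1/8 + 0*1/4 = 3/16
  d_1[D] = 0*3/8 + 1/2*1/8 + 1/2*1/4 + 0*3/8 = 3/16
d_1 = (A=5/16, B=5/16, C=3/16, D=3/16)
  d_2[A] = 5/16*1/4 + 5/16*1/2 + 3/16*1/8 + 3/16*1/4 = 39/128
  d_2[B] = 5/16*1/4 + 5/16*1/8 + 3/16*1/2 + 3/16*1/8 = 15/64
  d_2[C] = 5/16*1/8 + 5/16*1/4 + 3/16*1/8 + 3/16*1/4 = 3/16
  d_2[D] = 5/16*3/8 + 5/16*1/8 + 3/16*1/4 + 3/16*3/8 = 35/128
d_2 = (A=39/128, B=15/64, C=3/16, D=35/128)
  d_3[A] = 39/128*1/4 + 15/64*1/2 + 3/16*1/8 + 35/128*1/4 = 73/256
  d_3[B] = 39/128*1/4 + 15/64*1/8 + 3/16*1/2 + 35/128*1/8 = 239/1024
  d_3[C] = 39/128*1/8 + 15/64*1/4 + 3/16*1/8 + 35/128*1/4 = 193/1024
  d_3[D] = 39/128*3/8 + 15/64*1/8 + 3/16*1/4 + 35/128*3/8 = 75/256
d_3 = (A=73/256, B=239/1024, C=193/1024, D=75/256)
  d_4[A] = 73/256*1/4 + 239/1024*1/2 + 193/1024*1/8 + 75/256*1/4 = 2333/8192
  d_4[B] = 73/256*1/4 + 239/1024*1/8 + 193/1024*1/2 + 75/256*1/8 = 1895/8192
  d_4[C] = 73/256*1/8 + 239/1024*1/4 + 193/1024*1/8 + 75/256*1/4 = 1563/8192
  d_4[D] = 73/256*3/8 + 239/1024*1/8 + 193/1024*1/4 + 75/256*3/8 = 2401/8192
d_4 = (A=2333/8192, B=1895/8192, C=1563/8192, D=2401/8192)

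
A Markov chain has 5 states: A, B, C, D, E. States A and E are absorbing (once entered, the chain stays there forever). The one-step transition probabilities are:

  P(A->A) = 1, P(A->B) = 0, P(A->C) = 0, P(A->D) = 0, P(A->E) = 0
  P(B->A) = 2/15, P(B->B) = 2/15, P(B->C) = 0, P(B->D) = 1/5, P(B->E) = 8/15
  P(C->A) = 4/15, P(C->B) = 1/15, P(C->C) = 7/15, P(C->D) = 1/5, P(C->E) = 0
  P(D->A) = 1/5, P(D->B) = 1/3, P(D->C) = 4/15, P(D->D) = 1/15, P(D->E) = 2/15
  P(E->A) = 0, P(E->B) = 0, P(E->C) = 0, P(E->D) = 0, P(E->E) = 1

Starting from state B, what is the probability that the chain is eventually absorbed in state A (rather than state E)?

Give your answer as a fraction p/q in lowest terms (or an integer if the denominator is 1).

Let a_i = P(absorbed in A | start in state i).
Boundary conditions: a_A = 1, a_E = 0.
For each transient state i, a_i = sum_j P(i->j) * a_j:
  a_B = 2/15*a_A + 2/15*a_B + 0*a_C + 1/5*a_D + 8/15*a_E
  a_C = 4/15*a_A + 1/15*a_B + 7/15*a_C + 1/5*a_D + 0*a_E
  a_D = 1/5*a_A + 1/3*a_B + 4/15*a_C + 1/15*a_D + 2/15*a_E

Substituting a_A = 1 and a_E = 0, rearrange to (I - Q) a = r where r[i] = P(i -> A):
  [13/15, 0, -1/5] . (a_B, a_C, a_D) = 2/15
  [-1/15, 8/15, -1/5] . (a_B, a_C, a_D) = 4/15
  [-1/3, -4/15, 14/15] . (a_B, a_C, a_D) = 1/5

Solving yields:
  a_B = 20/73
  a_C = 213/292
  a_D = 38/73

Starting state is B, so the absorption probability is a_B = 20/73.

Answer: 20/73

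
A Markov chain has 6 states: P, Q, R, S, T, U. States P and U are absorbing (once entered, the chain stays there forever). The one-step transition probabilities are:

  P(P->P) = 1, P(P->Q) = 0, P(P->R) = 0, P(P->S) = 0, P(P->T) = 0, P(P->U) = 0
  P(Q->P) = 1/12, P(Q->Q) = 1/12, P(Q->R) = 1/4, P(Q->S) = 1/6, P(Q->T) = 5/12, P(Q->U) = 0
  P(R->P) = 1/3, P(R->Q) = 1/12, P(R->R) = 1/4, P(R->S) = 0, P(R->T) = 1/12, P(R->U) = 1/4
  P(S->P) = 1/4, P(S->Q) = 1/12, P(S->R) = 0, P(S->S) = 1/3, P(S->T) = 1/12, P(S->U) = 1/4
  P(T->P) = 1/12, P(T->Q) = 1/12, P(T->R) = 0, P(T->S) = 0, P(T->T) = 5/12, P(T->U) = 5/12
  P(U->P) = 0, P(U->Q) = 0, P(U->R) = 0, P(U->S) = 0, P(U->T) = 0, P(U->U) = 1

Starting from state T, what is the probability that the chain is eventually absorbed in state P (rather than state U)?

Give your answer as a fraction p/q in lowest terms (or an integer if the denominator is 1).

Answer: 81/404

Derivation:
Let a_i = P(absorbed in P | start in state i).
Boundary conditions: a_P = 1, a_U = 0.
For each transient state i, a_i = sum_j P(i->j) * a_j:
  a_Q = 1/12*a_P + 1/12*a_Q + 1/4*a_R + 1/6*a_S + 5/12*a_T + 0*a_U
  a_R = 1/3*a_P + 1/12*a_Q + 1/4*a_R + 0*a_S + 1/12*a_T + 1/4*a_U
  a_S = 1/4*a_P + 1/12*a_Q + 0*a_R + 1/3*a_S + 1/12*a_T + 1/4*a_U
  a_T = 1/12*a_P + 1/12*a_Q + 0*a_R + 0*a_S + 5/12*a_T + 5/12*a_U

Substituting a_P = 1 and a_U = 0, rearrange to (I - Q) a = r where r[i] = P(i -> P):
  [11/12, -1/4, -1/6, -5/12] . (a_Q, a_R, a_S, a_T) = 1/12
  [-1/12, 3/4, 0, -1/12] . (a_Q, a_R, a_S, a_T) = 1/3
  [-1/12, 0, 2/3, -1/12] . (a_Q, a_R, a_S, a_T) = 1/4
  [-1/12, 0, 0, 7/12] . (a_Q, a_R, a_S, a_T) = 1/12

Solving yields:
  a_Q = 163/404
  a_R = 155/303
  a_S = 91/202
  a_T = 81/404

Starting state is T, so the absorption probability is a_T = 81/404.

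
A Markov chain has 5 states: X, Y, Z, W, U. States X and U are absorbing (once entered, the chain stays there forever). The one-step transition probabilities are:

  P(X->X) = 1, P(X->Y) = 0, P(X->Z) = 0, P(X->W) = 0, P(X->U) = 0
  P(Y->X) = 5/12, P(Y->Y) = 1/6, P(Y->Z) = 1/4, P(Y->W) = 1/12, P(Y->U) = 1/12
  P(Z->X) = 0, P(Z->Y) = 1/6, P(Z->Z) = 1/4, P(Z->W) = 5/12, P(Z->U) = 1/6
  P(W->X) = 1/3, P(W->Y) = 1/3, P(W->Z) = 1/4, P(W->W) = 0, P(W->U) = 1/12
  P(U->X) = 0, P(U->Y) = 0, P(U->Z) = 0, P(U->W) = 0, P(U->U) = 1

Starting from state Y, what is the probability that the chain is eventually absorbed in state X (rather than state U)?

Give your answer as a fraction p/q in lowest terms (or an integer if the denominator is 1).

Let a_i = P(absorbed in X | start in state i).
Boundary conditions: a_X = 1, a_U = 0.
For each transient state i, a_i = sum_j P(i->j) * a_j:
  a_Y = 5/12*a_X + 1/6*a_Y + 1/4*a_Z + 1/12*a_W + 1/12*a_U
  a_Z = 0*a_X + 1/6*a_Y + 1/4*a_Z + 5/12*a_W + 1/6*a_U
  a_W = 1/3*a_X + 1/3*a_Y + 1/4*a_Z + 0*a_W + 1/12*a_U

Substituting a_X = 1 and a_U = 0, rearrange to (I - Q) a = r where r[i] = P(i -> X):
  [5/6, -1/4, -1/12] . (a_Y, a_Z, a_W) = 5/12
  [-1/6, 3/4, -5/12] . (a_Y, a_Z, a_W) = 0
  [-1/3, -1/4, 1] . (a_Y, a_Z, a_W) = 1/3

Solving yields:
  a_Y = 187/252
  a_Z = 107/189
  a_W = 13/18

Starting state is Y, so the absorption probability is a_Y = 187/252.

Answer: 187/252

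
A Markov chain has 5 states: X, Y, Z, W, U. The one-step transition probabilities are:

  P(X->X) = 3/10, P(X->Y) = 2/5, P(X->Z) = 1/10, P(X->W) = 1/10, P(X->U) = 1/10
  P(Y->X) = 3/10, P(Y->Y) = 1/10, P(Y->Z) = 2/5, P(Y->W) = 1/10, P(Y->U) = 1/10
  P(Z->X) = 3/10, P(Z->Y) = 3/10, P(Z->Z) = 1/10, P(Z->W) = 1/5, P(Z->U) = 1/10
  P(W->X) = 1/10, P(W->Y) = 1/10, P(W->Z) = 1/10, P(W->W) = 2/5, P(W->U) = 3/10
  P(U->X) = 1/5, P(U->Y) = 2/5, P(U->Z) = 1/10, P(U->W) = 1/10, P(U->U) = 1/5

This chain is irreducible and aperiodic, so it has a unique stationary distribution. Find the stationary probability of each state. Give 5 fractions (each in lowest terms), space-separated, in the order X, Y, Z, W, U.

Answer: 532/2115 12/47 83/470 79/470 314/2115

Derivation:
The stationary distribution satisfies pi = pi * P, i.e.:
  pi_X = 3/10*pi_X + 3/10*pi_Y + 3/10*pi_Z + 1/10*pi_W + 1/5*pi_U
  pi_Y = 2/5*pi_X + 1/10*pi_Y + 3/10*pi_Z + 1/10*pi_W + 2/5*pi_U
  pi_Z = 1/10*pi_X + 2/5*pi_Y + 1/10*pi_Z + 1/10*pi_W + 1/10*pi_U
  pi_W = 1/10*pi_X + 1/10*pi_Y + 1/5*pi_Z + 2/5*pi_W + 1/10*pi_U
  pi_U = 1/10*pi_X + 1/10*pi_Y + 1/10*pi_Z + 3/10*pi_W + 1/5*pi_U
with normalization: pi_X + pi_Y + pi_Z + pi_W + pi_U = 1.

Using the first 4 balance equations plus normalization, the linear system A*pi = b is:
  [-7/10, 3/10, 3/10, 1/10, 1/5] . pi = 0
  [2/5, -9/10, 3/10, 1/10, 2/5] . pi = 0
  [1/10, 2/5, -9/10, 1/10, 1/10] . pi = 0
  [1/10, 1/10, 1/5, -3/5, 1/10] . pi = 0
  [1, 1, 1, 1, 1] . pi = 1

Solving yields:
  pi_X = 532/2115
  pi_Y = 12/47
  pi_Z = 83/470
  pi_W = 79/470
  pi_U = 314/2115

Verification (pi * P):
  532/2115*3/10 + 12/47*3/10 + 83/470*3/10 + 79/470*1/10 + 314/2115*1/5 = 532/2115 = pi_X  (ok)
  532/2115*2/5 + 12/47*1/10 + 83/470*3/10 + 79/470*1/10 + 314/2115*2/5 = 12/47 = pi_Y  (ok)
  532/2115*1/10 + 12/47*2/5 + 83/470*1/10 + 79/470*1/10 + 314/2115*1/10 = 83/470 = pi_Z  (ok)
  532/2115*1/10 + 12/47*1/10 + 83/470*1/5 + 79/470*2/5 + 314/2115*1/10 = 79/470 = pi_W  (ok)
  532/2115*1/10 + 12/47*1/10 + 83/470*1/10 + 79/470*3/10 + 314/2115*1/5 = 314/2115 = pi_U  (ok)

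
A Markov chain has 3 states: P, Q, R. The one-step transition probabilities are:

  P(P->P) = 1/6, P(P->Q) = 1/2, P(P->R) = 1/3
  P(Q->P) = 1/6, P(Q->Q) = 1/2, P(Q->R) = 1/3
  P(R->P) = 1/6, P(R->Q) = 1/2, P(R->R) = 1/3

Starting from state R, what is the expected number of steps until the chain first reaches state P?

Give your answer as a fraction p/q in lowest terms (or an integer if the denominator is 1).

Answer: 6

Derivation:
Let h_i = expected steps to first reach P from state i.
Boundary: h_P = 0.
First-step equations for the other states:
  h_Q = 1 + 1/6*h_P + 1/2*h_Q + 1/3*h_R
  h_R = 1 + 1/6*h_P + 1/2*h_Q + 1/3*h_R

Substituting h_P = 0 and rearranging gives the linear system (I - Q) h = 1:
  [1/2, -1/3] . (h_Q, h_R) = 1
  [-1/2, 2/3] . (h_Q, h_R) = 1

Solving yields:
  h_Q = 6
  h_R = 6

Starting state is R, so the expected hitting time is h_R = 6.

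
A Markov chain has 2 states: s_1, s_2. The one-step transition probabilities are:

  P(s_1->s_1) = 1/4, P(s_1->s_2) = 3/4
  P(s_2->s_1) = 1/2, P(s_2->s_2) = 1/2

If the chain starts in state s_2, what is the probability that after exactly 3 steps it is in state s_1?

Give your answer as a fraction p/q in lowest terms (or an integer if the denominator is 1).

Computing P^3 by repeated multiplication:
P^1 =
  s_1: [1/4, 3/4]
  s_2: [1/2, 1/2]
P^2 =
  s_1: [7/16, 9/16]
  s_2: [3/8, 5/8]
P^3 =
  s_1: [25/64, 39/64]
  s_2: [13/32, 19/32]

(P^3)[s_2 -> s_1] = 13/32

Answer: 13/32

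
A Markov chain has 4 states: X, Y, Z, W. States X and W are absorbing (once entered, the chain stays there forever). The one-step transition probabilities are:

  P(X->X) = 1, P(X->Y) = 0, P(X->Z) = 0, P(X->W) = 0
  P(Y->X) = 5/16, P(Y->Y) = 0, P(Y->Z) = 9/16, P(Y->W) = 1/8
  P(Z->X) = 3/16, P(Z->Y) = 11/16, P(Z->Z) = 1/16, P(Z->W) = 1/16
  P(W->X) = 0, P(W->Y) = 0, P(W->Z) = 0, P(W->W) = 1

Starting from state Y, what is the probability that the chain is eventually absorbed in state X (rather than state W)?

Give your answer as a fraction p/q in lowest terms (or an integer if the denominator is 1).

Let a_i = P(absorbed in X | start in state i).
Boundary conditions: a_X = 1, a_W = 0.
For each transient state i, a_i = sum_j P(i->j) * a_j:
  a_Y = 5/16*a_X + 0*a_Y + 9/16*a_Z + 1/8*a_W
  a_Z = 3/16*a_X + 11/16*a_Y + 1/16*a_Z + 1/16*a_W

Substituting a_X = 1 and a_W = 0, rearrange to (I - Q) a = r where r[i] = P(i -> X):
  [1, -9/16] . (a_Y, a_Z) = 5/16
  [-11/16, 15/16] . (a_Y, a_Z) = 3/16

Solving yields:
  a_Y = 34/47
  a_Z = 103/141

Starting state is Y, so the absorption probability is a_Y = 34/47.

Answer: 34/47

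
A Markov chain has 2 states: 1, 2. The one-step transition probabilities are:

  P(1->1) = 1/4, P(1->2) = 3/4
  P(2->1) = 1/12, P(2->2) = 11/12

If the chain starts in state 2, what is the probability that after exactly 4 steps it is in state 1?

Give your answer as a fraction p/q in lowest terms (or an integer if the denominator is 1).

Answer: 259/2592

Derivation:
Computing P^4 by repeated multiplication:
P^1 =
  1: [1/4, 3/4]
  2: [1/12, 11/12]
P^2 =
  1: [1/8, 7/8]
  2: [7/72, 65/72]
P^3 =
  1: [5/48, 43/48]
  2: [43/432, 389/432]
P^4 =
  1: [29/288, 259/288]
  2: [259/2592, 2333/2592]

(P^4)[2 -> 1] = 259/2592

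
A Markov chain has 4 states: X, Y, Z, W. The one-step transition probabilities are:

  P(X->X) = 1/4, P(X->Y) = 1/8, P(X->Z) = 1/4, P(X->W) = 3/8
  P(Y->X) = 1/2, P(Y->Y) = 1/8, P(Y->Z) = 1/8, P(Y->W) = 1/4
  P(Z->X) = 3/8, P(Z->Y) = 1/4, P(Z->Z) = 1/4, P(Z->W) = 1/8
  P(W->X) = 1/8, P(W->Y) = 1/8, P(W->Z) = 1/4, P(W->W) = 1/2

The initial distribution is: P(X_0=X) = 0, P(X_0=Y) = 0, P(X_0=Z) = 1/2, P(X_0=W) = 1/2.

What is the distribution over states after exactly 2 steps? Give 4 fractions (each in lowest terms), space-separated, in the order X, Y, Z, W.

Propagating the distribution step by step (d_{t+1} = d_t * P):
d_0 = (X=0, Y=0, Z=1/2, W=1/2)
  d_1[X] = 0*1/4 + 0*1/2 + 1/2*3/8 + 1/2*1/8 = 1/4
  d_1[Y] = 0*1/8 + 0*1/8 + 1/2*1/4 + 1/2*1/8 = 3/16
  d_1[Z] = 0*1/4 + 0*1/8 + 1/2*1/4 + 1/2*1/4 = 1/4
  d_1[W] = 0*3/8 + 0*1/4 + 1/2*1/8 + 1/2*1/2 = 5/16
d_1 = (X=1/4, Y=3/16, Z=1/4, W=5/16)
  d_2[X] = 1/4*1/4 + 3/16*1/2 + 1/4*3/8 + 5/16*1/8 = 37/128
  d_2[Y] = 1/4*1/8 + 3/16*1/8 + 1/4*1/4 + 5/16*1/8 = 5/32
  d_2[Z] = 1/4*1/4 + 3/16*1/8 + 1/4*1/4 + 5/16*1/4 = 29/128
  d_2[W] = 1/4*3/8 + 3/16*1/4 + 1/4*1/8 + 5/16*1/2 = 21/64
d_2 = (X=37/128, Y=5/32, Z=29/128, W=21/64)

Answer: 37/128 5/32 29/128 21/64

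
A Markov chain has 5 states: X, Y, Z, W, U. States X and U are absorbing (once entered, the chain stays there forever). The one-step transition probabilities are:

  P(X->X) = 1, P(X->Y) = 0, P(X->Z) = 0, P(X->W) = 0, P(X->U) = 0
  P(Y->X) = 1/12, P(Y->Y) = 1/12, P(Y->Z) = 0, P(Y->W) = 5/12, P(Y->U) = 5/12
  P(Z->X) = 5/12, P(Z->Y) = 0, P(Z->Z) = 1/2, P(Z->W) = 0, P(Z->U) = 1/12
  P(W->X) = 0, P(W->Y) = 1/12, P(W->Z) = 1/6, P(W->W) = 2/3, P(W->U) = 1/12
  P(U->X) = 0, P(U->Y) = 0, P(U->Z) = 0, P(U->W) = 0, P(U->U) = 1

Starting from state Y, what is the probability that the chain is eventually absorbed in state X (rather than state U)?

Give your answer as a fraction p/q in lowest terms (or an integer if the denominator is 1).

Answer: 37/117

Derivation:
Let a_i = P(absorbed in X | start in state i).
Boundary conditions: a_X = 1, a_U = 0.
For each transient state i, a_i = sum_j P(i->j) * a_j:
  a_Y = 1/12*a_X + 1/12*a_Y + 0*a_Z + 5/12*a_W + 5/12*a_U
  a_Z = 5/12*a_X + 0*a_Y + 1/2*a_Z + 0*a_W + 1/12*a_U
  a_W = 0*a_X + 1/12*a_Y + 1/6*a_Z + 2/3*a_W + 1/12*a_U

Substituting a_X = 1 and a_U = 0, rearrange to (I - Q) a = r where r[i] = P(i -> X):
  [11/12, 0, -5/12] . (a_Y, a_Z, a_W) = 1/12
  [0, 1/2, 0] . (a_Y, a_Z, a_W) = 5/12
  [-1/12, -1/6, 1/3] . (a_Y, a_Z, a_W) = 0

Solving yields:
  a_Y = 37/117
  a_Z = 5/6
  a_W = 58/117

Starting state is Y, so the absorption probability is a_Y = 37/117.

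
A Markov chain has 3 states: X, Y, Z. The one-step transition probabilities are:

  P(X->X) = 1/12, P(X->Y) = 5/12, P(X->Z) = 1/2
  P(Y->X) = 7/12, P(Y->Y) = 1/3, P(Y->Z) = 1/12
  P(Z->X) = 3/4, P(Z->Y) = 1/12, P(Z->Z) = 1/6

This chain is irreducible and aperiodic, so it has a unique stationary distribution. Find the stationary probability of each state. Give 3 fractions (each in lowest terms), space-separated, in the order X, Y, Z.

Answer: 79/188 14/47 53/188

Derivation:
The stationary distribution satisfies pi = pi * P, i.e.:
  pi_X = 1/12*pi_X + 7/12*pi_Y + 3/4*pi_Z
  pi_Y = 5/12*pi_X + 1/3*pi_Y + 1/12*pi_Z
  pi_Z = 1/2*pi_X + 1/12*pi_Y + 1/6*pi_Z
with normalization: pi_X + pi_Y + pi_Z = 1.

Using the first 2 balance equations plus normalization, the linear system A*pi = b is:
  [-11/12, 7/12, 3/4] . pi = 0
  [5/12, -2/3, 1/12] . pi = 0
  [1, 1, 1] . pi = 1

Solving yields:
  pi_X = 79/188
  pi_Y = 14/47
  pi_Z = 53/188

Verification (pi * P):
  79/188*1/12 + 14/47*7/12 + 53/188*3/4 = 79/188 = pi_X  (ok)
  79/188*5/12 + 14/47*1/3 + 53/188*1/12 = 14/47 = pi_Y  (ok)
  79/188*1/2 + 14/47*1/12 + 53/188*1/6 = 53/188 = pi_Z  (ok)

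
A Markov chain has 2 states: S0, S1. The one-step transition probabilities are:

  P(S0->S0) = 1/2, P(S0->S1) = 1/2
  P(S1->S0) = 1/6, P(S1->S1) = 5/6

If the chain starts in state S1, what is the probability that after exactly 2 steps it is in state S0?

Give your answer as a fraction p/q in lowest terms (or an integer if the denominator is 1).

Answer: 2/9

Derivation:
Computing P^2 by repeated multiplication:
P^1 =
  S0: [1/2, 1/2]
  S1: [1/6, 5/6]
P^2 =
  S0: [1/3, 2/3]
  S1: [2/9, 7/9]

(P^2)[S1 -> S0] = 2/9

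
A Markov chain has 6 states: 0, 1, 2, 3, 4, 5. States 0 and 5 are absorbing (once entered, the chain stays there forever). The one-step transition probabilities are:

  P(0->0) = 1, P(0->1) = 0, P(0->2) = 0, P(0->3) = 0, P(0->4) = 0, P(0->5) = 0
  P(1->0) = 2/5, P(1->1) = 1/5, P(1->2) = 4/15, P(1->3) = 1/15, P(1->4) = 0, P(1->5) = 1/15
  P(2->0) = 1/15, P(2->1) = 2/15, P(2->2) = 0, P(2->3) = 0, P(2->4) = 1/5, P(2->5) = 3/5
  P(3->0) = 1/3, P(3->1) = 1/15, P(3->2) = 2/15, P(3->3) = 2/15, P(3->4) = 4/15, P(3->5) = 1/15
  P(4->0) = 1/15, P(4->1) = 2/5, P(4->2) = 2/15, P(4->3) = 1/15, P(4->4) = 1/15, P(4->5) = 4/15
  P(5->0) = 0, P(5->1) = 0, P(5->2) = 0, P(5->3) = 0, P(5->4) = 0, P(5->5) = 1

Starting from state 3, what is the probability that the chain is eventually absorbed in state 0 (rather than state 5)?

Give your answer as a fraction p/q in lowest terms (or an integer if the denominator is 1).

Answer: 4177/6997

Derivation:
Let a_i = P(absorbed in 0 | start in state i).
Boundary conditions: a_0 = 1, a_5 = 0.
For each transient state i, a_i = sum_j P(i->j) * a_j:
  a_1 = 2/5*a_0 + 1/5*a_1 + 4/15*a_2 + 1/15*a_3 + 0*a_4 + 1/15*a_5
  a_2 = 1/15*a_0 + 2/15*a_1 + 0*a_2 + 0*a_3 + 1/5*a_4 + 3/5*a_5
  a_3 = 1/3*a_0 + 1/15*a_1 + 2/15*a_2 + 2/15*a_3 + 4/15*a_4 + 1/15*a_5
  a_4 = 1/15*a_0 + 2/5*a_1 + 2/15*a_2 + 1/15*a_3 + 1/15*a_4 + 4/15*a_5

Substituting a_0 = 1 and a_5 = 0, rearrange to (I - Q) a = r where r[i] = P(i -> 0):
  [4/5, -4/15, -1/15, 0] . (a_1, a_2, a_3, a_4) = 2/5
  [-2/15, 1, 0, -1/5] . (a_1, a_2, a_3, a_4) = 1/15
  [-1/15, -2/15, 13/15, -4/15] . (a_1, a_2, a_3, a_4) = 1/3
  [-2/5, -2/15, -1/15, 14/15] . (a_1, a_2, a_3, a_4) = 1/15

Solving yields:
  a_1 = 8783/13994
  a_2 = 6539/27988
  a_3 = 4177/6997
  a_4 = 11655/27988

Starting state is 3, so the absorption probability is a_3 = 4177/6997.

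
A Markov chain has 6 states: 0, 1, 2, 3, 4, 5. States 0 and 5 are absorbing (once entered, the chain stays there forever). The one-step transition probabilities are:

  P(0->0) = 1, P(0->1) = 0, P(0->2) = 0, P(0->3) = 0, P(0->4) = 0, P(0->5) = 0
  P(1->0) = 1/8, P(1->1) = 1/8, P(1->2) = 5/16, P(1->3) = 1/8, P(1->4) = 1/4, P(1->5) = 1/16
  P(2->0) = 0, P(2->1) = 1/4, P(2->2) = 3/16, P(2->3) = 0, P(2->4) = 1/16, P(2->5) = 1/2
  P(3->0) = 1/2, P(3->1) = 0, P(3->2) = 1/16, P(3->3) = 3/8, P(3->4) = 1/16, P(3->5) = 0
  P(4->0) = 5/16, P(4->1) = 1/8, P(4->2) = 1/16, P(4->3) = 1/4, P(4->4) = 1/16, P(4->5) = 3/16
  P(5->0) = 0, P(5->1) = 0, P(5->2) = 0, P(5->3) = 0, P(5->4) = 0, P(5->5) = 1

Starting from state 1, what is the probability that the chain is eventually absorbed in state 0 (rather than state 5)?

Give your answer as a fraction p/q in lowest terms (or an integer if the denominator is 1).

Let a_i = P(absorbed in 0 | start in state i).
Boundary conditions: a_0 = 1, a_5 = 0.
For each transient state i, a_i = sum_j P(i->j) * a_j:
  a_1 = 1/8*a_0 + 1/8*a_1 + 5/16*a_2 + 1/8*a_3 + 1/4*a_4 + 1/16*a_5
  a_2 = 0*a_0 + 1/4*a_1 + 3/16*a_2 + 0*a_3 + 1/16*a_4 + 1/2*a_5
  a_3 = 1/2*a_0 + 0*a_1 + 1/16*a_2 + 3/8*a_3 + 1/16*a_4 + 0*a_5
  a_4 = 5/16*a_0 + 1/8*a_1 + 1/16*a_2 + 1/4*a_3 + 1/16*a_4 + 3/16*a_5

Substituting a_0 = 1 and a_5 = 0, rearrange to (I - Q) a = r where r[i] = P(i -> 0):
  [7/8, -5/16, -1/8, -1/4] . (a_1, a_2, a_3, a_4) = 1/8
  [-1/4, 13/16, 0, -1/16] . (a_1, a_2, a_3, a_4) = 0
  [0, -1/16, 5/8, -1/16] . (a_1, a_2, a_3, a_4) = 1/2
  [-1/8, -1/16, -1/4, 15/16] . (a_1, a_2, a_3, a_4) = 5/16

Solving yields:
  a_1 = 5843/10954
  a_2 = 1175/5477
  a_3 = 4858/5477
  a_4 = 3589/5477

Starting state is 1, so the absorption probability is a_1 = 5843/10954.

Answer: 5843/10954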